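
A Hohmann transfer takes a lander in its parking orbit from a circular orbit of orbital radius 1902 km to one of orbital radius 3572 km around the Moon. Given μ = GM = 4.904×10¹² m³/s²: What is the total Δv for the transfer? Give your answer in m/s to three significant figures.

r₁ = 1902 km = 1.902×10⁶ m.
r₂ = 3572 km = 3.572×10⁶ m.
Transfer ellipse a_t = (r₁ + r₂)/2 = 2.737×10⁶ m.
At r₁: circular v_c1 = √(μ/r₁) = 1606 m/s; transfer-perilune v_p = √[μ(2/r₁ − 1/a_t)] = 1834 m/s.
Δv₁ = v_p − v_c1 = 228.7 m/s.
At r₂: circular v_c2 = √(μ/r₂) = 1172 m/s; transfer-apolune v_a = √[μ(2/r₂ − 1/a_t)] = 976.8 m/s.
Δv₂ = v_c2 − v_a = 194.9 m/s.
Total Δv = Δv₁ + Δv₂ = 423.6 m/s.

Δv_total ≈ 424 m/s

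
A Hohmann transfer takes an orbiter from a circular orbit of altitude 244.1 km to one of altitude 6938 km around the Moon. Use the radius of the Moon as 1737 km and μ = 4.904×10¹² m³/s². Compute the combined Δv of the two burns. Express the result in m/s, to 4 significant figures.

Δv_total ≈ 727.6 m/s

r₁ = 1737 + 244.1 = 1981.1 km = 1.9811×10⁶ m.
r₂ = 1737 + 6938 = 8675.0 km = 8.6750×10⁶ m.
Transfer ellipse a_t = (r₁ + r₂)/2 = 5.328×10⁶ m.
At r₁: circular v_c1 = √(μ/r₁) = 1573 m/s; transfer-perilune v_p = √[μ(2/r₁ − 1/a_t)] = 2008 m/s.
Δv₁ = v_p − v_c1 = 434.2 m/s.
At r₂: circular v_c2 = √(μ/r₂) = 751.9 m/s; transfer-apolune v_a = √[μ(2/r₂ − 1/a_t)] = 458.5 m/s.
Δv₂ = v_c2 − v_a = 293.4 m/s.
Total Δv = Δv₁ + Δv₂ = 727.6 m/s.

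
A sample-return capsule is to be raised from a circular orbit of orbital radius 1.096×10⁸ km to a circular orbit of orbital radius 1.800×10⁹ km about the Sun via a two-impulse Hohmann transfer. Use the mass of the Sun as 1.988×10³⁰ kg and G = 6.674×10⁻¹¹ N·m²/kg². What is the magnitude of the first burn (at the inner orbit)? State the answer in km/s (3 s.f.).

Δv ≈ 13.0 km/s

μ = GM = 6.674×10⁻¹¹ × 1.988×10³⁰ = 1.327×10²⁰ m³/s².
r₁ = 1.096×10⁸ km = 1.096×10¹¹ m.
r₂ = 1.800×10⁹ km = 1.800×10¹² m.
Transfer ellipse a_t = (r₁ + r₂)/2 = 9.548×10¹¹ m.
At r₁: circular v_c1 = √(μ/r₁) = 34790 m/s; transfer-perihelion v_p = √[μ(2/r₁ − 1/a_t)] = 47770 m/s.
Δv₁ = v_p − v_c1 = 12980 m/s.
= 12.98 km/s.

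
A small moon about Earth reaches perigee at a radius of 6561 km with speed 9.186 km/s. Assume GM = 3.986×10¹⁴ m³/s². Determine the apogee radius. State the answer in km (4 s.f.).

r_p = 6.561×10⁶ m.
Specific energy ε = v²/2 − μ/r = -1.856×10⁷ J/kg, so a = −μ/(2ε) = 1.074×10⁷ m.
The apsides satisfy r_p + r_a = 2a, so the apogee radius is 2a − r_p = 1.491×10⁷ m = 14913 km.

apogee radius ≈ 14910 km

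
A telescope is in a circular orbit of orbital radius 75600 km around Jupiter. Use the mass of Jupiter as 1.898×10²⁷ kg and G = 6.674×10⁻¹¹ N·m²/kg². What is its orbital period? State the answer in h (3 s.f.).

T ≈ 3.22 h

μ = GM = 6.674×10⁻¹¹ × 1.898×10²⁷ = 1.267×10¹⁷ m³/s².
r = 75600 km = 7.560×10⁷ m.
Kepler's third law: T = 2π√(r³/μ) = 2π√((7.560×10⁷)³ / 1.267×10¹⁷).
r³/μ = 3.411×10⁶ s², so T = 2π × 1.847×10³ = 1.160×10⁴ s.
Converting: 1.160×10⁴ s ÷ 3600 = 3.223 h.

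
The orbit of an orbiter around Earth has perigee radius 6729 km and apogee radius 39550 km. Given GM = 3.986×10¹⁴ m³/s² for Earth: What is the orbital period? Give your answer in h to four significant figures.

Semi-major axis a = (r_p + r_a)/2 = (6729.0 + 39550)/2 = 23140 km = 2.314×10⁷ m.
By Kepler's third law T = 2π√(a³/μ) = 2π × 5.575×10³ = 3.503×10⁴ s.
= 9.731 h.

T ≈ 9.731 h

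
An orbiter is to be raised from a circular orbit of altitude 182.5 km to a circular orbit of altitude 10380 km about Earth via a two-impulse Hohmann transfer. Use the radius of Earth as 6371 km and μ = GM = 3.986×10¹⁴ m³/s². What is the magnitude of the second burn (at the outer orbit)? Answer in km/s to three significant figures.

r₁ = 6371 + 182.5 = 6553.5 km = 6.5535×10⁶ m.
r₂ = 6371 + 10380 = 16751 km = 1.6751×10⁷ m.
Transfer ellipse a_t = (r₁ + r₂)/2 = 1.165×10⁷ m.
At r₁: circular v_c1 = √(μ/r₁) = 7799 m/s; transfer-perigee v_p = √[μ(2/r₁ − 1/a_t)] = 9351 m/s.
At r₂: circular v_c2 = √(μ/r₂) = 4878 m/s; transfer-apogee v_a = √[μ(2/r₂ − 1/a_t)] = 3658 m/s.
Δv₂ = v_c2 − v_a = 1220 m/s.
= 1.220 km/s.

Δv ≈ 1.22 km/s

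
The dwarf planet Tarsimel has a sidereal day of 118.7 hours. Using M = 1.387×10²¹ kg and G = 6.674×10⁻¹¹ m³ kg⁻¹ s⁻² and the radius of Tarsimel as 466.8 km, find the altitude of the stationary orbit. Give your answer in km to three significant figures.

h_sync ≈ 7070 km

μ = GM = 6.674×10⁻¹¹ × 1.387×10²¹ = 9.257×10¹⁰ m³/s².
T = 118.7 hours = 4.273×10⁵ s.
A synchronous orbit has period T, so by Kepler's third law a = (μT²/4π²)^(1/3).
μT²/4π² = 9.257×10¹⁰ × (4.273×10⁵)² / 39.48 = 4.282×10²⁰ m³.
a = 7.537×10⁶ m = 7537.1 km.
Altitude h = a − R = 7537.1 − 466.8 = 7070.3 km.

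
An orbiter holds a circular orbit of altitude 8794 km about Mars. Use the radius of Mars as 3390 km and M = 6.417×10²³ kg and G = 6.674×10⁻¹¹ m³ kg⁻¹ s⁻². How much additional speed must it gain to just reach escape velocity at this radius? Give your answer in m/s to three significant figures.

μ = GM = 6.674×10⁻¹¹ × 6.417×10²³ = 4.283×10¹³ m³/s².
r = 3390 + 8794 = 12184 km = 1.2184×10⁷ m.
Circular speed v_c = √(μ/r) = 1875 m/s.
Escape speed v_esc = √(2μ/r) = √2 × v_c = 2651 m/s.
Δv = v_esc − v_c = 776.6 m/s.

Δv ≈ 777 m/s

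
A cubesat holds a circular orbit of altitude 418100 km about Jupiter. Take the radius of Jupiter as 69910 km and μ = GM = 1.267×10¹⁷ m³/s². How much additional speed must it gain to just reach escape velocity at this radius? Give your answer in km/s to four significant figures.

Δv ≈ 6.674 km/s

r = 69910 + 418100 = 488010 km = 4.8801×10⁸ m.
Circular speed v_c = √(μ/r) = 16110 m/s.
Escape speed v_esc = √(2μ/r) = √2 × v_c = 22790 m/s.
Δv = v_esc − v_c = 6674 m/s = 6.674 km/s.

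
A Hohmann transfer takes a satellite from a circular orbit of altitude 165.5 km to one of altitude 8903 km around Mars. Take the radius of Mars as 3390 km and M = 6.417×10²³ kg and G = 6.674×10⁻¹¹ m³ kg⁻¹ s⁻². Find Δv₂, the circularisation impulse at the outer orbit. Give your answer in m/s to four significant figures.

Δv ≈ 616.2 m/s

μ = GM = 6.674×10⁻¹¹ × 6.417×10²³ = 4.283×10¹³ m³/s².
r₁ = 3390 + 165.5 = 3555.5 km = 3.5555×10⁶ m.
r₂ = 3390 + 8903 = 12293 km = 1.2293×10⁷ m.
Transfer ellipse a_t = (r₁ + r₂)/2 = 7.924×10⁶ m.
At r₁: circular v_c1 = √(μ/r₁) = 3471 m/s; transfer-periapsis v_p = √[μ(2/r₁ − 1/a_t)] = 4323 m/s.
At r₂: circular v_c2 = √(μ/r₂) = 1867 m/s; transfer-apoapsis v_a = √[μ(2/r₂ − 1/a_t)] = 1250 m/s.
Δv₂ = v_c2 − v_a = 616.2 m/s.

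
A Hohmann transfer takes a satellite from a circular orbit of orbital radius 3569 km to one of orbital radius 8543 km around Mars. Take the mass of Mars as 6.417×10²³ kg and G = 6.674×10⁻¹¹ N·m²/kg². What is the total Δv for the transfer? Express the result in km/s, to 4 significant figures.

Δv_total ≈ 1.170 km/s

μ = GM = 6.674×10⁻¹¹ × 6.417×10²³ = 4.283×10¹³ m³/s².
r₁ = 3569 km = 3.569×10⁶ m.
r₂ = 8543 km = 8.543×10⁶ m.
Transfer ellipse a_t = (r₁ + r₂)/2 = 6.056×10⁶ m.
At r₁: circular v_c1 = √(μ/r₁) = 3464 m/s; transfer-periapsis v_p = √[μ(2/r₁ − 1/a_t)] = 4114 m/s.
Δv₁ = v_p − v_c1 = 650.3 m/s.
At r₂: circular v_c2 = √(μ/r₂) = 2239 m/s; transfer-apoapsis v_a = √[μ(2/r₂ − 1/a_t)] = 1719 m/s.
Δv₂ = v_c2 − v_a = 520.2 m/s.
Total Δv = Δv₁ + Δv₂ = 1170 m/s = 1.170 km/s.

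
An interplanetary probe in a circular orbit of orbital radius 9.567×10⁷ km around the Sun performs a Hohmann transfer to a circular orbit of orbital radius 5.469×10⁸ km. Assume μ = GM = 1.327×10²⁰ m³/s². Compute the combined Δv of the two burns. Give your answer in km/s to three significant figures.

Δv_total ≈ 18.4 km/s

r₁ = 9.567×10⁷ km = 9.567×10¹⁰ m.
r₂ = 5.469×10⁸ km = 5.469×10¹¹ m.
Transfer ellipse a_t = (r₁ + r₂)/2 = 3.213×10¹¹ m.
At r₁: circular v_c1 = √(μ/r₁) = 37240 m/s; transfer-perihelion v_p = √[μ(2/r₁ − 1/a_t)] = 48590 m/s.
Δv₁ = v_p − v_c1 = 11350 m/s.
At r₂: circular v_c2 = √(μ/r₂) = 15580 m/s; transfer-aphelion v_a = √[μ(2/r₂ − 1/a_t)] = 8500 m/s.
Δv₂ = v_c2 − v_a = 7077 m/s.
Total Δv = Δv₁ + Δv₂ = 18420 m/s = 18.42 km/s.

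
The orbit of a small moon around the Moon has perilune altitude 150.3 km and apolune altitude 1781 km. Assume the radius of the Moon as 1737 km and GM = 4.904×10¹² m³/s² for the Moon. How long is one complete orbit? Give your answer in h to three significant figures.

r_p = 1737 + 150.3 = 1887.3 km = 1.8873×10⁶ m.
r_a = 1737 + 1781 = 3518.0 km = 3.5180×10⁶ m.
Semi-major axis a = (r_p + r_a)/2 = (1887.3 + 3518.0)/2 = 2702.7 km = 2.703×10⁶ m.
By Kepler's third law T = 2π√(a³/μ) = 2π × 2.006×10³ = 1.261×10⁴ s.
= 3.502 h.

T ≈ 3.50 h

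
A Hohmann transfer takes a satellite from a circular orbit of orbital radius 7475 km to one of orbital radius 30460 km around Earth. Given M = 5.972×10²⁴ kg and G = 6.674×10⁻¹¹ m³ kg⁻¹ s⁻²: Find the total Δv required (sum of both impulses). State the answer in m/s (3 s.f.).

μ = GM = 6.674×10⁻¹¹ × 5.972×10²⁴ = 3.986×10¹⁴ m³/s².
r₁ = 7475 km = 7.475×10⁶ m.
r₂ = 30460 km = 3.046×10⁷ m.
Transfer ellipse a_t = (r₁ + r₂)/2 = 1.897×10⁷ m.
At r₁: circular v_c1 = √(μ/r₁) = 7302 m/s; transfer-perigee v_p = √[μ(2/r₁ − 1/a_t)] = 9254 m/s.
Δv₁ = v_p − v_c1 = 1951 m/s.
At r₂: circular v_c2 = √(μ/r₂) = 3617 m/s; transfer-apogee v_a = √[μ(2/r₂ − 1/a_t)] = 2271 m/s.
Δv₂ = v_c2 − v_a = 1346 m/s.
Total Δv = Δv₁ + Δv₂ = 3298 m/s.

Δv_total ≈ 3300 m/s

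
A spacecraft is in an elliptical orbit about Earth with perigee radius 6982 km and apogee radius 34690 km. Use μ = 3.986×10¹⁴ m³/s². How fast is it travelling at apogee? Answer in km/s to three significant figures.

v ≈ 1.96 km/s

Semi-major axis a = (r_p + r_a)/2 = 20836 km = 2.084×10⁷ m.
Vis-viva: v² = μ(2/r − 1/a) = 3.986×10¹⁴ × (5.765×10⁻⁸ − 4.799×10⁻⁸) = 3.850×10⁶ m²/s².
v = 1962 m/s = 1.962 km/s.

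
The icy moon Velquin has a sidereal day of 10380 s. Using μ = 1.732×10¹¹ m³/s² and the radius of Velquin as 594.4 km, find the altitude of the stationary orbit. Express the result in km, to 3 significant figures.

A synchronous orbit has period T, so by Kepler's third law a = (μT²/4π²)^(1/3).
μT²/4π² = 1.732×10¹¹ × (1.038×10⁴)² / 39.48 = 4.727×10¹⁷ m³.
a = 7.790×10⁵ m = 778.98 km.
Altitude h = a − R = 778.98 − 594.4 = 184.58 km.

h_sync ≈ 185 km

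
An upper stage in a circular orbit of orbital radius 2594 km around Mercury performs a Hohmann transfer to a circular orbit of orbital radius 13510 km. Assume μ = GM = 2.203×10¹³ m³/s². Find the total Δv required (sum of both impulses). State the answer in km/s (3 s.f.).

r₁ = 2594 km = 2.594×10⁶ m.
r₂ = 13510 km = 1.351×10⁷ m.
Transfer ellipse a_t = (r₁ + r₂)/2 = 8.052×10⁶ m.
At r₁: circular v_c1 = √(μ/r₁) = 2914 m/s; transfer-periherm v_p = √[μ(2/r₁ − 1/a_t)] = 3775 m/s.
Δv₁ = v_p − v_c1 = 860.6 m/s.
At r₂: circular v_c2 = √(μ/r₂) = 1277 m/s; transfer-apoherm v_a = √[μ(2/r₂ − 1/a_t)] = 724.8 m/s.
Δv₂ = v_c2 − v_a = 552.2 m/s.
Total Δv = Δv₁ + Δv₂ = 1413 m/s = 1.413 km/s.

Δv_total ≈ 1.41 km/s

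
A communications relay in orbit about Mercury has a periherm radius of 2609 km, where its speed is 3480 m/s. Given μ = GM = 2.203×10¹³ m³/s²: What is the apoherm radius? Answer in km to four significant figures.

r_p = 2.609×10⁶ m.
Specific energy ε = v²/2 − μ/r = -2.389×10⁶ J/kg, so a = −μ/(2ε) = 4.611×10⁶ m.
The apsides satisfy r_p + r_a = 2a, so the apoherm radius is 2a − r_p = 6.614×10⁶ m = 6613.8 km.

apoherm radius ≈ 6614 km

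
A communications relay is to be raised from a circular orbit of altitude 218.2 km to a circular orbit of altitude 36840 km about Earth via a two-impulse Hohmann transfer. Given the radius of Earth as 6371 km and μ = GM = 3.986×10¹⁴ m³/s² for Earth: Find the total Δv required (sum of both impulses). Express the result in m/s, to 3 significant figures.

Δv_total ≈ 3940 m/s

r₁ = 6371 + 218.2 = 6589.2 km = 6.5892×10⁶ m.
r₂ = 6371 + 36840 = 43211 km = 4.3211×10⁷ m.
Transfer ellipse a_t = (r₁ + r₂)/2 = 2.490×10⁷ m.
At r₁: circular v_c1 = √(μ/r₁) = 7778 m/s; transfer-perigee v_p = √[μ(2/r₁ − 1/a_t)] = 10250 m/s.
Δv₁ = v_p − v_c1 = 2468 m/s.
At r₂: circular v_c2 = √(μ/r₂) = 3037 m/s; transfer-apogee v_a = √[μ(2/r₂ − 1/a_t)] = 1562 m/s.
Δv₂ = v_c2 − v_a = 1475 m/s.
Total Δv = Δv₁ + Δv₂ = 3943 m/s.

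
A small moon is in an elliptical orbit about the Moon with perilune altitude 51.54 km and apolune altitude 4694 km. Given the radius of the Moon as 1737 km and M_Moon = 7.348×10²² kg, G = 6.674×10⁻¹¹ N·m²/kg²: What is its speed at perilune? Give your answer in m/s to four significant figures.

μ = GM = 6.674×10⁻¹¹ × 7.348×10²² = 4.904×10¹² m³/s².
r_p = 1737 + 51.54 = 1788.5 km = 1.7885×10⁶ m.
r_a = 1737 + 4694 = 6431.0 km = 6.4310×10⁶ m.
Semi-major axis a = (r_p + r_a)/2 = 4109.8 km = 4.110×10⁶ m.
Vis-viva: v² = μ(2/r − 1/a) = 4.904×10¹² × (1.118×10⁻⁶ − 2.433×10⁻⁷) = 4.291×10⁶ m²/s².
v = 2071 m/s.

v ≈ 2071 m/s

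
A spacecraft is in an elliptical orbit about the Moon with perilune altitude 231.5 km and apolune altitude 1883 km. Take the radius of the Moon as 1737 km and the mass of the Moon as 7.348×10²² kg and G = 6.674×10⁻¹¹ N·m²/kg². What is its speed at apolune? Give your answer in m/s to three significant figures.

μ = GM = 6.674×10⁻¹¹ × 7.348×10²² = 4.904×10¹² m³/s².
r_p = 1737 + 231.5 = 1968.5 km = 1.9685×10⁶ m.
r_a = 1737 + 1883 = 3620.0 km = 3.6200×10⁶ m.
Semi-major axis a = (r_p + r_a)/2 = 2794.2 km = 2.794×10⁶ m.
Vis-viva: v² = μ(2/r − 1/a) = 4.904×10¹² × (5.525×10⁻⁷ − 3.579×10⁻⁷) = 9.544×10⁵ m²/s².
v = 976.9 m/s.

v ≈ 977 m/s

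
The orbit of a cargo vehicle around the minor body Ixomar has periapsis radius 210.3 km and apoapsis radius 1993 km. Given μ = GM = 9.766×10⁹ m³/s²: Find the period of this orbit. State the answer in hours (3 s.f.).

Semi-major axis a = (r_p + r_a)/2 = (210.30 + 1993.0)/2 = 1101.7 km = 1.102×10⁶ m.
By Kepler's third law T = 2π√(a³/μ) = 2π × 1.170×10⁴ = 7.352×10⁴ s.
= 20.42 hours.

T ≈ 20.4 hours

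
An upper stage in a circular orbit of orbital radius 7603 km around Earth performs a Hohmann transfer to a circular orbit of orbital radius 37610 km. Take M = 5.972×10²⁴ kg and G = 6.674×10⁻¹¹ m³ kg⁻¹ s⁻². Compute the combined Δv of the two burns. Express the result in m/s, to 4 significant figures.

Δv_total ≈ 3466 m/s

μ = GM = 6.674×10⁻¹¹ × 5.972×10²⁴ = 3.986×10¹⁴ m³/s².
r₁ = 7603 km = 7.603×10⁶ m.
r₂ = 37610 km = 3.761×10⁷ m.
Transfer ellipse a_t = (r₁ + r₂)/2 = 2.261×10⁷ m.
At r₁: circular v_c1 = √(μ/r₁) = 7240 m/s; transfer-perigee v_p = √[μ(2/r₁ − 1/a_t)] = 9339 m/s.
Δv₁ = v_p − v_c1 = 2099 m/s.
At r₂: circular v_c2 = √(μ/r₂) = 3255 m/s; transfer-apogee v_a = √[μ(2/r₂ − 1/a_t)] = 1888 m/s.
Δv₂ = v_c2 − v_a = 1367 m/s.
Total Δv = Δv₁ + Δv₂ = 3466 m/s.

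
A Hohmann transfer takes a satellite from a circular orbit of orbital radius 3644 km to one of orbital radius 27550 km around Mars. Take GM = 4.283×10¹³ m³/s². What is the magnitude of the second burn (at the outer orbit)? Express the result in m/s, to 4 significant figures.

Δv ≈ 644.2 m/s

r₁ = 3644 km = 3.644×10⁶ m.
r₂ = 27550 km = 2.755×10⁷ m.
Transfer ellipse a_t = (r₁ + r₂)/2 = 1.560×10⁷ m.
At r₁: circular v_c1 = √(μ/r₁) = 3428 m/s; transfer-periapsis v_p = √[μ(2/r₁ − 1/a_t)] = 4556 m/s.
At r₂: circular v_c2 = √(μ/r₂) = 1247 m/s; transfer-apoapsis v_a = √[μ(2/r₂ − 1/a_t)] = 602.7 m/s.
Δv₂ = v_c2 − v_a = 644.2 m/s.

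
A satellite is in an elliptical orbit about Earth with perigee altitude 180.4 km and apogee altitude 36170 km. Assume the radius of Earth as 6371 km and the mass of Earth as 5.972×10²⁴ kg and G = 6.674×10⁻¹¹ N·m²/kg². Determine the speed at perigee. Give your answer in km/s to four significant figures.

μ = GM = 6.674×10⁻¹¹ × 5.972×10²⁴ = 3.986×10¹⁴ m³/s².
r_p = 6371 + 180.4 = 6551.4 km = 6.5514×10⁶ m.
r_a = 6371 + 36170 = 42541 km = 4.2541×10⁷ m.
Semi-major axis a = (r_p + r_a)/2 = 24546 km = 2.455×10⁷ m.
Vis-viva: v² = μ(2/r − 1/a) = 3.986×10¹⁴ × (3.053×10⁻⁷ − 4.074×10⁻⁸) = 1.054×10⁸ m²/s².
v = 10270 m/s = 10.27 km/s.

v ≈ 10.27 km/s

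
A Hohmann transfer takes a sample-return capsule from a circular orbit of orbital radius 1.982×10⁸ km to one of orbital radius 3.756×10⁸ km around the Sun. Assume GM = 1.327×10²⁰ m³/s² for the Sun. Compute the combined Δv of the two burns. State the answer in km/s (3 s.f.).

Δv_total ≈ 6.90 km/s

r₁ = 1.982×10⁸ km = 1.982×10¹¹ m.
r₂ = 3.756×10⁸ km = 3.756×10¹¹ m.
Transfer ellipse a_t = (r₁ + r₂)/2 = 2.869×10¹¹ m.
At r₁: circular v_c1 = √(μ/r₁) = 25880 m/s; transfer-perihelion v_p = √[μ(2/r₁ − 1/a_t)] = 29610 m/s.
Δv₁ = v_p − v_c1 = 3731 m/s.
At r₂: circular v_c2 = √(μ/r₂) = 18800 m/s; transfer-aphelion v_a = √[μ(2/r₂ − 1/a_t)] = 15620 m/s.
Δv₂ = v_c2 − v_a = 3174 m/s.
Total Δv = Δv₁ + Δv₂ = 6904 m/s = 6.904 km/s.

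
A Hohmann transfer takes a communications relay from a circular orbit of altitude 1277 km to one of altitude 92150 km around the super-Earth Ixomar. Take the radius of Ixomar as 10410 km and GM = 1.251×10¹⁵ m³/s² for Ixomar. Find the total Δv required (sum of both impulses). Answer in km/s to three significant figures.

Δv_total ≈ 5.43 km/s

r₁ = 10410 + 1277 = 11687 km = 1.1687×10⁷ m.
r₂ = 10410 + 92150 = 102560 km = 1.0256×10⁸ m.
Transfer ellipse a_t = (r₁ + r₂)/2 = 5.712×10⁷ m.
At r₁: circular v_c1 = √(μ/r₁) = 10350 m/s; transfer-periapsis v_p = √[μ(2/r₁ − 1/a_t)] = 13860 m/s.
Δv₁ = v_p − v_c1 = 3517 m/s.
At r₂: circular v_c2 = √(μ/r₂) = 3493 m/s; transfer-apoapsis v_a = √[μ(2/r₂ − 1/a_t)] = 1580 m/s.
Δv₂ = v_c2 − v_a = 1913 m/s.
Total Δv = Δv₁ + Δv₂ = 5430 m/s = 5.430 km/s.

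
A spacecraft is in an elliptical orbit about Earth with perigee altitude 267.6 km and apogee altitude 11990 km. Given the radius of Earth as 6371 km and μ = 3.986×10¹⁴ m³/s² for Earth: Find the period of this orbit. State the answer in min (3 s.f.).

T ≈ 232 min

r_p = 6371 + 267.6 = 6638.6 km = 6.6386×10⁶ m.
r_a = 6371 + 11990 = 18361 km = 1.8361×10⁷ m.
Semi-major axis a = (r_p + r_a)/2 = (6638.6 + 18361)/2 = 12500 km = 1.250×10⁷ m.
By Kepler's third law T = 2π√(a³/μ) = 2π × 2.214×10³ = 1.391×10⁴ s.
= 231.8 min.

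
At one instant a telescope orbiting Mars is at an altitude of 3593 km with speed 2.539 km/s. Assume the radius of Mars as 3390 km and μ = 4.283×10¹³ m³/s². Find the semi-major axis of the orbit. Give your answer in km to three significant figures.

r = 3390 + 3593 = 6983.0 km = 6.983×10⁶ m.
Specific orbital energy ε = v²/2 − μ/r = (2539)²/2 − 4.283×10¹³/6.983×10⁶ = -2.910×10⁶ J/kg.
Since ε = −μ/(2a), a = −μ/(2ε) = 7.359×10⁶ m = 7358.6 km.

a ≈ 7360 km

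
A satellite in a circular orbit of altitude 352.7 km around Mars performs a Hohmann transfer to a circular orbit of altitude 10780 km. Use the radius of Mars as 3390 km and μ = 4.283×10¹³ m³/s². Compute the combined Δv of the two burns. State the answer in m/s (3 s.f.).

Δv_total ≈ 1490 m/s

r₁ = 3390 + 352.7 = 3742.7 km = 3.7427×10⁶ m.
r₂ = 3390 + 10780 = 14170 km = 1.4170×10⁷ m.
Transfer ellipse a_t = (r₁ + r₂)/2 = 8.956×10⁶ m.
At r₁: circular v_c1 = √(μ/r₁) = 3383 m/s; transfer-periapsis v_p = √[μ(2/r₁ − 1/a_t)] = 4255 m/s.
Δv₁ = v_p − v_c1 = 872.2 m/s.
At r₂: circular v_c2 = √(μ/r₂) = 1739 m/s; transfer-apoapsis v_a = √[μ(2/r₂ − 1/a_t)] = 1124 m/s.
Δv₂ = v_c2 − v_a = 614.7 m/s.
Total Δv = Δv₁ + Δv₂ = 1487 m/s.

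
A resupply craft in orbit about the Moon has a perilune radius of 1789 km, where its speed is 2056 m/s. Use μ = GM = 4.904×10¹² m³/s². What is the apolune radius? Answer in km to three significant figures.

r_p = 1.789×10⁶ m.
Specific energy ε = v²/2 − μ/r = -6.276×10⁵ J/kg, so a = −μ/(2ε) = 3.907×10⁶ m.
The apsides satisfy r_p + r_a = 2a, so the apolune radius is 2a − r_p = 6.025×10⁶ m = 6024.5 km.

apolune radius ≈ 6020 km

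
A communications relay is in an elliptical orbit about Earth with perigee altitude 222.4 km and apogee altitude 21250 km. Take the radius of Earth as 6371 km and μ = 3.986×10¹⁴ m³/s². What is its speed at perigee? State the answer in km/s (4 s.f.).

r_p = 6371 + 222.4 = 6593.4 km = 6.5934×10⁶ m.
r_a = 6371 + 21250 = 27621 km = 2.7621×10⁷ m.
Semi-major axis a = (r_p + r_a)/2 = 17107 km = 1.711×10⁷ m.
Vis-viva: v² = μ(2/r − 1/a) = 3.986×10¹⁴ × (3.033×10⁻⁷ − 5.845×10⁻⁸) = 9.761×10⁷ m²/s².
v = 9880 m/s = 9.880 km/s.

v ≈ 9.880 km/s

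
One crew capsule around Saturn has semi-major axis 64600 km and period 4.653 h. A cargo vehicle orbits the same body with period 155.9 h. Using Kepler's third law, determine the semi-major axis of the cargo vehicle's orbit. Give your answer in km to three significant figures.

Kepler's third law: a³ ∝ T², so a₂ = a₁ (T₂/T₁)^(2/3).
T₂/T₁ = 33.51, (T₂/T₁)^(2/3) = 10.39.
a₂ = 64600 × 10.39 = 6.714×10⁵ km.

a₂ ≈ 6.71×10⁵ km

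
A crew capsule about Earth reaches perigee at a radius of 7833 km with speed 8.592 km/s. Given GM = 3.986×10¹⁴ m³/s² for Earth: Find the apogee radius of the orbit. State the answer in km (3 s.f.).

apogee radius ≈ 20700 km

r_p = 7.833×10⁶ m.
Specific energy ε = v²/2 − μ/r = -1.398×10⁷ J/kg, so a = −μ/(2ε) = 1.426×10⁷ m.
The apsides satisfy r_p + r_a = 2a, so the apogee radius is 2a − r_p = 2.069×10⁷ m = 20687 km.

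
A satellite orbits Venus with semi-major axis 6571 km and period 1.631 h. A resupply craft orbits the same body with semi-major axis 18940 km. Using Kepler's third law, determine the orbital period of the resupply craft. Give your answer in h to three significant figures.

T₂ ≈ 7.98 h

Kepler's third law: T² ∝ a³, so T₂ = T₁ (a₂/a₁)^(3/2).
a₂/a₁ = 2.882, (a₂/a₁)^(3/2) = 4.894.
T₂ = 1.631 × 4.894 = 7.981 h.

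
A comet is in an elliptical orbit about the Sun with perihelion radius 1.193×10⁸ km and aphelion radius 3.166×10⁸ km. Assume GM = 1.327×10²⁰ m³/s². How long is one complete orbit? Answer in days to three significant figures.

T ≈ 642 days

Semi-major axis a = (r_p + r_a)/2 = (1.1930×10⁸ + 3.1660×10⁸)/2 = 2.1795×10⁸ km = 2.180×10¹¹ m.
By Kepler's third law T = 2π√(a³/μ) = 2π × 8.833×10⁶ = 5.550×10⁷ s.
= 642.3 days.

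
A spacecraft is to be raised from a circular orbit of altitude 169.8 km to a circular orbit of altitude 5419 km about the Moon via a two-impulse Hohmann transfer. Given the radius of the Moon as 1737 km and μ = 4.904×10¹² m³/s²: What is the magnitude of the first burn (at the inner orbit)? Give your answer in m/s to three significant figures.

r₁ = 1737 + 169.8 = 1906.8 km = 1.9068×10⁶ m.
r₂ = 1737 + 5419 = 7156.0 km = 7.1560×10⁶ m.
Transfer ellipse a_t = (r₁ + r₂)/2 = 4.531×10⁶ m.
At r₁: circular v_c1 = √(μ/r₁) = 1604 m/s; transfer-perilune v_p = √[μ(2/r₁ − 1/a_t)] = 2015 m/s.
Δv₁ = v_p − v_c1 = 411.6 m/s.

Δv ≈ 412 m/s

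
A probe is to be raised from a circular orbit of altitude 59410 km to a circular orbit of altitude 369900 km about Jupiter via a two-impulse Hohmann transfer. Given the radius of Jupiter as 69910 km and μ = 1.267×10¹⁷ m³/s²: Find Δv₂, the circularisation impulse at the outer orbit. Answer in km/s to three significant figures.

Δv ≈ 5.53 km/s

r₁ = 69910 + 59410 = 129320 km = 1.2932×10⁸ m.
r₂ = 69910 + 369900 = 439810 km = 4.3981×10⁸ m.
Transfer ellipse a_t = (r₁ + r₂)/2 = 2.846×10⁸ m.
At r₁: circular v_c1 = √(μ/r₁) = 31300 m/s; transfer-perijove v_p = √[μ(2/r₁ − 1/a_t)] = 38910 m/s.
At r₂: circular v_c2 = √(μ/r₂) = 16970 m/s; transfer-apojove v_a = √[μ(2/r₂ − 1/a_t)] = 11440 m/s.
Δv₂ = v_c2 − v_a = 5531 m/s.
= 5.531 km/s.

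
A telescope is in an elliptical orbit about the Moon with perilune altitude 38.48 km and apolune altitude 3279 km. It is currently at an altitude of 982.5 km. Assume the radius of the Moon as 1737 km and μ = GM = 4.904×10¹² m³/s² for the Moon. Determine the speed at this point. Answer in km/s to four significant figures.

v ≈ 1.471 km/s

r_p = 1737 + 38.48 = 1775.5 km = 1.7755×10⁶ m.
r_a = 1737 + 3279 = 5016.0 km = 5.0160×10⁶ m.
r = 1737 + 982.5 = 2719.5 km = 2.720×10⁶ m.
Semi-major axis a = (r_p + r_a)/2 = 3395.7 km = 3.396×10⁶ m.
Vis-viva: v² = μ(2/r − 1/a) = 4.904×10¹² × (7.354×10⁻⁷ − 2.945×10⁻⁷) = 2.162×10⁶ m²/s².
v = 1471 m/s = 1.471 km/s.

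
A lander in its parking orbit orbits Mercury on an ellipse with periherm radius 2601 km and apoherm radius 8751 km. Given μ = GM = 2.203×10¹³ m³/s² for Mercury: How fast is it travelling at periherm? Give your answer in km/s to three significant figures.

Semi-major axis a = (r_p + r_a)/2 = 5676.0 km = 5.676×10⁶ m.
Vis-viva: v² = μ(2/r − 1/a) = 2.203×10¹³ × (7.689×10⁻⁷ − 1.762×10⁻⁷) = 1.306×10⁷ m²/s².
v = 3614 m/s = 3.614 km/s.

v ≈ 3.61 km/s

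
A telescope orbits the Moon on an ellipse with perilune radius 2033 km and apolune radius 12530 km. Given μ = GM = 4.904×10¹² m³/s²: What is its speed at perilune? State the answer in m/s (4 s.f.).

v ≈ 2037 m/s

Semi-major axis a = (r_p + r_a)/2 = 7281.5 km = 7.282×10⁶ m.
Vis-viva: v² = μ(2/r − 1/a) = 4.904×10¹² × (9.838×10⁻⁷ − 1.373×10⁻⁷) = 4.151×10⁶ m²/s².
v = 2037 m/s.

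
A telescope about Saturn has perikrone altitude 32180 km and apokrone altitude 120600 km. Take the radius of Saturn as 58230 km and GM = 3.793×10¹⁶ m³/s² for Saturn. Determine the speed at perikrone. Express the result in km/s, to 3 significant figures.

v ≈ 23.6 km/s

r_p = 58230 + 32180 = 90410 km = 9.0410×10⁷ m.
r_a = 58230 + 120600 = 178830 km = 1.7883×10⁸ m.
Semi-major axis a = (r_p + r_a)/2 = 1.3462×10⁵ km = 1.346×10⁸ m.
Vis-viva: v² = μ(2/r − 1/a) = 3.793×10¹⁶ × (2.212×10⁻⁸ − 7.428×10⁻⁹) = 5.573×10⁸ m²/s².
v = 23610 m/s = 23.61 km/s.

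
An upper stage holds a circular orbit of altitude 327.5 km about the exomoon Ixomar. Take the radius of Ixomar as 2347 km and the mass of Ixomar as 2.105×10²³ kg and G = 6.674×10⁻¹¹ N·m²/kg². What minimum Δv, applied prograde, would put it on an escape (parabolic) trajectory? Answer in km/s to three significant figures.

μ = GM = 6.674×10⁻¹¹ × 2.105×10²³ = 1.405×10¹³ m³/s².
r = 2347 + 327.5 = 2674.5 km = 2.6745×10⁶ m.
Circular speed v_c = √(μ/r) = 2292 m/s.
Escape speed v_esc = √(2μ/r) = √2 × v_c = 3241 m/s.
Δv = v_esc − v_c = 949.3 m/s = 0.9493 km/s.

Δv ≈ 0.949 km/s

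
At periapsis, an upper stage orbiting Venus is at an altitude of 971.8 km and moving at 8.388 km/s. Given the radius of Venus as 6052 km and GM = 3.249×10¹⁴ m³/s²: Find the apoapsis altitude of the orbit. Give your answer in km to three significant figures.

r_p = 6052 + 971.8 = 7023.8 km = 7.024×10⁶ m.
Specific energy ε = v²/2 − μ/r = -1.108×10⁷ J/kg, so a = −μ/(2ε) = 1.466×10⁷ m.
The apsides satisfy r_p + r_a = 2a, so the apoapsis radius is 2a − r_p = 2.231×10⁷ m = 22305 km.
Apoapsis altitude = 22305 − 6052 = 16253 km.

apoapsis altitude ≈ 16300 km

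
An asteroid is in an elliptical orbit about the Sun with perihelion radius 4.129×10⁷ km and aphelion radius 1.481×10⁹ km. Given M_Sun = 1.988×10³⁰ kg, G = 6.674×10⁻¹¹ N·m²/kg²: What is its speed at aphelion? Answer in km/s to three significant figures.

μ = GM = 6.674×10⁻¹¹ × 1.988×10³⁰ = 1.327×10²⁰ m³/s².
Semi-major axis a = (r_p + r_a)/2 = 7.6114×10⁸ km = 7.611×10¹¹ m.
Vis-viva: v² = μ(2/r − 1/a) = 1.327×10²⁰ × (1.350×10⁻¹² − 1.314×10⁻¹²) = 4.860×10⁶ m²/s².
v = 2205 m/s = 2.205 km/s.

v ≈ 2.20 km/s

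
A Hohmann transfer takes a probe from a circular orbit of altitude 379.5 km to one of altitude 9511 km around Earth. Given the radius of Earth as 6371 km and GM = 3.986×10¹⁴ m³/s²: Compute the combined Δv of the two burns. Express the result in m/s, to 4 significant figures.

r₁ = 6371 + 379.5 = 6750.5 km = 6.7505×10⁶ m.
r₂ = 6371 + 9511 = 15882 km = 1.5882×10⁷ m.
Transfer ellipse a_t = (r₁ + r₂)/2 = 1.132×10⁷ m.
At r₁: circular v_c1 = √(μ/r₁) = 7684 m/s; transfer-perigee v_p = √[μ(2/r₁ − 1/a_t)] = 9103 m/s.
Δv₁ = v_p − v_c1 = 1419 m/s.
At r₂: circular v_c2 = √(μ/r₂) = 5010 m/s; transfer-apogee v_a = √[μ(2/r₂ − 1/a_t)] = 3869 m/s.
Δv₂ = v_c2 − v_a = 1140 m/s.
Total Δv = Δv₁ + Δv₂ = 2560 m/s.

Δv_total ≈ 2560 m/s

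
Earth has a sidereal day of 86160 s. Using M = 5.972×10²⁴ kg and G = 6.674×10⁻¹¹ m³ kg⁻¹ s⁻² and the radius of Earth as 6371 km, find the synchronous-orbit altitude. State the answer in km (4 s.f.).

h_sync ≈ 35790 km

μ = GM = 6.674×10⁻¹¹ × 5.972×10²⁴ = 3.986×10¹⁴ m³/s².
A synchronous orbit has period T, so by Kepler's third law a = (μT²/4π²)^(1/3).
μT²/4π² = 3.986×10¹⁴ × (8.616×10⁴)² / 39.48 = 7.495×10²² m³.
a = 4.216×10⁷ m = 42162 km.
Altitude h = a − R = 42162 − 6371 = 35791 km.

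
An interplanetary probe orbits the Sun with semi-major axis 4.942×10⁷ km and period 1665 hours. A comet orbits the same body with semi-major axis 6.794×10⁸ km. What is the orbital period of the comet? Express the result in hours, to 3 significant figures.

Kepler's third law: T² ∝ a³, so T₂ = T₁ (a₂/a₁)^(3/2).
a₂/a₁ = 13.75, (a₂/a₁)^(3/2) = 50.97.
T₂ = 1665 × 50.97 = 84870 hours.

T₂ ≈ 84900 hours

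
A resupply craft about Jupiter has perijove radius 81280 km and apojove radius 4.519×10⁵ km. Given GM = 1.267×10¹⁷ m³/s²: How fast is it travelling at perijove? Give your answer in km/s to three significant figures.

v ≈ 51.4 km/s

Semi-major axis a = (r_p + r_a)/2 = 2.6659×10⁵ km = 2.666×10⁸ m.
Vis-viva: v² = μ(2/r − 1/a) = 1.267×10¹⁷ × (2.461×10⁻⁸ − 3.751×10⁻⁹) = 2.642×10⁹ m²/s².
v = 51400 m/s = 51.40 km/s.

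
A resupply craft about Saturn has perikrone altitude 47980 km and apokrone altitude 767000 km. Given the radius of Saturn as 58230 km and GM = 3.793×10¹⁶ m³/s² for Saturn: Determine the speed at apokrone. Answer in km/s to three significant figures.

r_p = 58230 + 47980 = 106210 km = 1.0621×10⁸ m.
r_a = 58230 + 767000 = 825230 km = 8.2523×10⁸ m.
Semi-major axis a = (r_p + r_a)/2 = 4.6572×10⁵ km = 4.657×10⁸ m.
Vis-viva: v² = μ(2/r − 1/a) = 3.793×10¹⁶ × (2.424×10⁻⁹ − 2.147×10⁻⁹) = 1.048×10⁷ m²/s².
v = 3238 m/s = 3.238 km/s.

v ≈ 3.24 km/s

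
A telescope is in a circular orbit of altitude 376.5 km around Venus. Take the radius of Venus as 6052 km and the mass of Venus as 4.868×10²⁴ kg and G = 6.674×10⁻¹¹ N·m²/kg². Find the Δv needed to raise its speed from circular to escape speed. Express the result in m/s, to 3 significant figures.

Δv ≈ 2940 m/s

μ = GM = 6.674×10⁻¹¹ × 4.868×10²⁴ = 3.249×10¹⁴ m³/s².
r = 6052 + 376.5 = 6428.5 km = 6.4285×10⁶ m.
Circular speed v_c = √(μ/r) = 7109 m/s.
Escape speed v_esc = √(2μ/r) = √2 × v_c = 10050 m/s.
Δv = v_esc − v_c = 2945 m/s.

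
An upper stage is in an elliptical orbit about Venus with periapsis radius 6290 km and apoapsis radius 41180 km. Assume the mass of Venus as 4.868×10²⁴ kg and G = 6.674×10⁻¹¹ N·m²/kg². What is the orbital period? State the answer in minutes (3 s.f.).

T ≈ 672 minutes

μ = GM = 6.674×10⁻¹¹ × 4.868×10²⁴ = 3.249×10¹⁴ m³/s².
Semi-major axis a = (r_p + r_a)/2 = (6290.0 + 41180)/2 = 23735 km = 2.374×10⁷ m.
By Kepler's third law T = 2π√(a³/μ) = 2π × 6.415×10³ = 4.031×10⁴ s.
= 671.8 minutes.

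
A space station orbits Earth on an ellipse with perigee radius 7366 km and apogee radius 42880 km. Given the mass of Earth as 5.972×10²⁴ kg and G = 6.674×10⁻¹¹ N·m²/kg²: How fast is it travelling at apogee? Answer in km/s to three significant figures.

v ≈ 1.65 km/s

μ = GM = 6.674×10⁻¹¹ × 5.972×10²⁴ = 3.986×10¹⁴ m³/s².
Semi-major axis a = (r_p + r_a)/2 = 25123 km = 2.512×10⁷ m.
Vis-viva: v² = μ(2/r − 1/a) = 3.986×10¹⁴ × (4.664×10⁻⁸ − 3.980×10⁻⁸) = 2.725×10⁶ m²/s².
v = 1651 m/s = 1.651 km/s.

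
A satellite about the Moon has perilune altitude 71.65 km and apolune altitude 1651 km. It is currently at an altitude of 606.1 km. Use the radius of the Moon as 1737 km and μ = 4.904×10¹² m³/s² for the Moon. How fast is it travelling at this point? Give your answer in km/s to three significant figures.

r_p = 1737 + 71.65 = 1808.7 km = 1.8086×10⁶ m.
r_a = 1737 + 1651 = 3388.0 km = 3.3880×10⁶ m.
r = 1737 + 606.1 = 2343.1 km = 2.343×10⁶ m.
Semi-major axis a = (r_p + r_a)/2 = 2598.3 km = 2.598×10⁶ m.
Vis-viva: v² = μ(2/r − 1/a) = 4.904×10¹² × (8.536×10⁻⁷ − 3.849×10⁻⁷) = 2.299×10⁶ m²/s².
v = 1516 m/s = 1.516 km/s.

v ≈ 1.52 km/s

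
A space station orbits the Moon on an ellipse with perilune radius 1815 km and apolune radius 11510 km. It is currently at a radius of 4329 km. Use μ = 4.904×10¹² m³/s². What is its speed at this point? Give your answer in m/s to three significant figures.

Semi-major axis a = (r_p + r_a)/2 = 6662.5 km = 6.662×10⁶ m.
Vis-viva: v² = μ(2/r − 1/a) = 4.904×10¹² × (4.620×10⁻⁷ − 1.501×10⁻⁷) = 1.530×10⁶ m²/s².
v = 1237 m/s.

v ≈ 1240 m/s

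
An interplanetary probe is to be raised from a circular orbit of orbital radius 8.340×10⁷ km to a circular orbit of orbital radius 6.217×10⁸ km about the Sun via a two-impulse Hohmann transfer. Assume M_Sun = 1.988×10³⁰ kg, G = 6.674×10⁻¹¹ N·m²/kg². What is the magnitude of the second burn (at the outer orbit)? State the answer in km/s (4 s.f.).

μ = GM = 6.674×10⁻¹¹ × 1.988×10³⁰ = 1.327×10²⁰ m³/s².
r₁ = 8.340×10⁷ km = 8.340×10¹⁰ m.
r₂ = 6.217×10⁸ km = 6.217×10¹¹ m.
Transfer ellipse a_t = (r₁ + r₂)/2 = 3.526×10¹¹ m.
At r₁: circular v_c1 = √(μ/r₁) = 39890 m/s; transfer-perihelion v_p = √[μ(2/r₁ − 1/a_t)] = 52970 m/s.
At r₂: circular v_c2 = √(μ/r₂) = 14610 m/s; transfer-aphelion v_a = √[μ(2/r₂ − 1/a_t)] = 7105 m/s.
Δv₂ = v_c2 − v_a = 7503 m/s.
= 7.503 km/s.

Δv ≈ 7.503 km/s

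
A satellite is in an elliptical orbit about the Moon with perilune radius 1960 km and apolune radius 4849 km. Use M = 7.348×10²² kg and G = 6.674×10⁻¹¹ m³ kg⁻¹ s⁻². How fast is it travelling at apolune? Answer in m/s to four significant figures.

v ≈ 763.0 m/s

μ = GM = 6.674×10⁻¹¹ × 7.348×10²² = 4.904×10¹² m³/s².
Semi-major axis a = (r_p + r_a)/2 = 3404.5 km = 3.404×10⁶ m.
Vis-viva: v² = μ(2/r − 1/a) = 4.904×10¹² × (4.125×10⁻⁷ − 2.937×10⁻⁷) = 5.822×10⁵ m²/s².
v = 763.0 m/s.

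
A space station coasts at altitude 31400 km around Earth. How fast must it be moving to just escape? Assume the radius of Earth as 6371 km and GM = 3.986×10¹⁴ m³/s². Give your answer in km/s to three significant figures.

r = 6371 + 31400 = 37771 km = 3.7771×10⁷ m.
Escape speed v_esc = √(2μ/r) = √(2 × 3.986×10¹⁴ / 3.777×10⁷) = √(2.111×10⁷) = 4594 m/s.
= 4.594 km/s.

v_esc ≈ 4.59 km/s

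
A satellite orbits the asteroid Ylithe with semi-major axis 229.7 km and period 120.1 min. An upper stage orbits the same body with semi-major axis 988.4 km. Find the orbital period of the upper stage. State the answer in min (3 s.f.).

T₂ ≈ 1070 min

Kepler's third law: T² ∝ a³, so T₂ = T₁ (a₂/a₁)^(3/2).
a₂/a₁ = 4.303, (a₂/a₁)^(3/2) = 8.926.
T₂ = 120.1 × 8.926 = 1072 min.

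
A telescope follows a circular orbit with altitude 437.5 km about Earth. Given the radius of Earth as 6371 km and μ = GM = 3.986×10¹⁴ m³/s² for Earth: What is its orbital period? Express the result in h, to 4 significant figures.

r = 6371 + 437.5 = 6808.5 km = 6.8085×10⁶ m.
Kepler's third law: T = 2π√(r³/μ) = 2π√((6.808×10⁶)³ / 3.986×10¹⁴).
r³/μ = 7.918×10⁵ s², so T = 2π × 8.898×10² = 5.591×10³ s.
Converting: 5.591×10³ s ÷ 3600 = 1.553 h.

T ≈ 1.553 h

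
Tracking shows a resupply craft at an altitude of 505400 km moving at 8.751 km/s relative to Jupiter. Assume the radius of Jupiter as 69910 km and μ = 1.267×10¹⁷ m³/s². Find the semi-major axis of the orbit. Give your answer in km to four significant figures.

a ≈ 3.482×10⁵ km

r = 69910 + 505400 = 5.7531×10⁵ km = 5.753×10⁸ m.
Specific orbital energy ε = v²/2 − μ/r = (8751)²/2 − 1.267×10¹⁷/5.753×10⁸ = -1.819×10⁸ J/kg.
Since ε = −μ/(2a), a = −μ/(2ε) = 3.482×10⁸ m = 3.4819×10⁵ km.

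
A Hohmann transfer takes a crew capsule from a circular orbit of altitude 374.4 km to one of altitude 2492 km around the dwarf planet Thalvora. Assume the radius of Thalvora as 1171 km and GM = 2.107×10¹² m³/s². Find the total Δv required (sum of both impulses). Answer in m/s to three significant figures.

Δv_total ≈ 391 m/s

r₁ = 1171 + 374.4 = 1545.4 km = 1.5454×10⁶ m.
r₂ = 1171 + 2492 = 3663.0 km = 3.6630×10⁶ m.
Transfer ellipse a_t = (r₁ + r₂)/2 = 2.604×10⁶ m.
At r₁: circular v_c1 = √(μ/r₁) = 1168 m/s; transfer-periapsis v_p = √[μ(2/r₁ − 1/a_t)] = 1385 m/s.
Δv₁ = v_p − v_c1 = 217.2 m/s.
At r₂: circular v_c2 = √(μ/r₂) = 758.4 m/s; transfer-apoapsis v_a = √[μ(2/r₂ − 1/a_t)] = 584.2 m/s.
Δv₂ = v_c2 − v_a = 174.2 m/s.
Total Δv = Δv₁ + Δv₂ = 391.4 m/s.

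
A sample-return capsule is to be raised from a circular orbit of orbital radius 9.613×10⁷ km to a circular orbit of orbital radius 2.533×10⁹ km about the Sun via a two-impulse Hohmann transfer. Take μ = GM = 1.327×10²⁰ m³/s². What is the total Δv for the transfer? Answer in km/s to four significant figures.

r₁ = 9.613×10⁷ km = 9.613×10¹⁰ m.
r₂ = 2.533×10⁹ km = 2.533×10¹² m.
Transfer ellipse a_t = (r₁ + r₂)/2 = 1.315×10¹² m.
At r₁: circular v_c1 = √(μ/r₁) = 37150 m/s; transfer-perihelion v_p = √[μ(2/r₁ − 1/a_t)] = 51570 m/s.
Δv₁ = v_p − v_c1 = 14420 m/s.
At r₂: circular v_c2 = √(μ/r₂) = 7238 m/s; transfer-aphelion v_a = √[μ(2/r₂ − 1/a_t)] = 1957 m/s.
Δv₂ = v_c2 − v_a = 5281 m/s.
Total Δv = Δv₁ + Δv₂ = 19700 m/s = 19.70 km/s.

Δv_total ≈ 19.70 km/s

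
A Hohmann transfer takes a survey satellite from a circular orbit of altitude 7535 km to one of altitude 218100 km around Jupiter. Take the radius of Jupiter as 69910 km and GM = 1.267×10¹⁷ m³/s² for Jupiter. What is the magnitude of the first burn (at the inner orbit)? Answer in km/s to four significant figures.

r₁ = 69910 + 7535 = 77445 km = 7.7445×10⁷ m.
r₂ = 69910 + 218100 = 288010 km = 2.8801×10⁸ m.
Transfer ellipse a_t = (r₁ + r₂)/2 = 1.827×10⁸ m.
At r₁: circular v_c1 = √(μ/r₁) = 40450 m/s; transfer-perijove v_p = √[μ(2/r₁ − 1/a_t)] = 50780 m/s.
Δv₁ = v_p − v_c1 = 10330 m/s.
= 10.33 km/s.

Δv ≈ 10.33 km/s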